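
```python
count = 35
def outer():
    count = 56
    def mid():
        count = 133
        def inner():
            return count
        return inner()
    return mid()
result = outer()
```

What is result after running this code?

Step 1: Three levels of shadowing: global 35, outer 56, mid 133.
Step 2: inner() finds count = 133 in enclosing mid() scope.
Step 3: result = 133

The answer is 133.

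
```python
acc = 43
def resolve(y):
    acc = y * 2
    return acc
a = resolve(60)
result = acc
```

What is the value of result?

Step 1: Global acc = 43.
Step 2: resolve(60) creates local acc = 60 * 2 = 120.
Step 3: Global acc unchanged because no global keyword. result = 43

The answer is 43.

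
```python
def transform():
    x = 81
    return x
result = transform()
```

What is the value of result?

Step 1: transform() defines x = 81 in its local scope.
Step 2: return x finds the local variable x = 81.
Step 3: result = 81

The answer is 81.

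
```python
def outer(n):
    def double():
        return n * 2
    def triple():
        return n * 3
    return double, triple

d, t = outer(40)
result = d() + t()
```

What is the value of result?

Step 1: Both closures capture the same n = 40.
Step 2: d() = 40 * 2 = 80, t() = 40 * 3 = 120.
Step 3: result = 80 + 120 = 200

The answer is 200.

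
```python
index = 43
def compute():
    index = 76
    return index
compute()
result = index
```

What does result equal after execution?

Step 1: Global index = 43.
Step 2: compute() creates local index = 76 (shadow, not modification).
Step 3: After compute() returns, global index is unchanged. result = 43

The answer is 43.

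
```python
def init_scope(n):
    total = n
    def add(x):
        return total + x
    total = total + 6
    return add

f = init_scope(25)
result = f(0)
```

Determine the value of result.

Step 1: init_scope(25) sets total = 25, then total = 25 + 6 = 31.
Step 2: Closures capture by reference, so add sees total = 31.
Step 3: f(0) returns 31 + 0 = 31

The answer is 31.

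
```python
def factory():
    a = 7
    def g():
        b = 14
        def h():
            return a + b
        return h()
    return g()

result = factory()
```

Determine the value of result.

Step 1: factory() defines a = 7. g() defines b = 14.
Step 2: h() accesses both from enclosing scopes: a = 7, b = 14.
Step 3: result = 7 + 14 = 21

The answer is 21.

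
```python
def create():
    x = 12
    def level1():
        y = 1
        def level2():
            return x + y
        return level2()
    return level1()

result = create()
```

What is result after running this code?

Step 1: x = 12 in create. y = 1 in level1.
Step 2: level2() reads x = 12 and y = 1 from enclosing scopes.
Step 3: result = 12 + 1 = 13

The answer is 13.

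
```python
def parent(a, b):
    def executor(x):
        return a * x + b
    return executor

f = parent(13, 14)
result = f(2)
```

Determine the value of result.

Step 1: parent(13, 14) captures a = 13, b = 14.
Step 2: f(2) computes 13 * 2 + 14 = 40.
Step 3: result = 40

The answer is 40.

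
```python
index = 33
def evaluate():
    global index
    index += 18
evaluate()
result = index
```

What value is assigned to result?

Step 1: index = 33 globally.
Step 2: evaluate() modifies global index: index += 18 = 51.
Step 3: result = 51

The answer is 51.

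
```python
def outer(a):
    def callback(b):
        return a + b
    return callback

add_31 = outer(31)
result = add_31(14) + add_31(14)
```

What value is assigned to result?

Step 1: add_31 captures a = 31.
Step 2: add_31(14) = 31 + 14 = 45, called twice.
Step 3: result = 45 + 45 = 90

The answer is 90.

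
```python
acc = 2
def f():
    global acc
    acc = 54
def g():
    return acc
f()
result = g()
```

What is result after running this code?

Step 1: acc = 2.
Step 2: f() sets global acc = 54.
Step 3: g() reads global acc = 54. result = 54

The answer is 54.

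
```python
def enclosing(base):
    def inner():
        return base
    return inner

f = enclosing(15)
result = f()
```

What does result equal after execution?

Step 1: enclosing(15) creates closure capturing base = 15.
Step 2: f() returns the captured base = 15.
Step 3: result = 15

The answer is 15.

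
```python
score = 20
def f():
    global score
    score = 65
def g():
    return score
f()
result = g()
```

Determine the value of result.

Step 1: score = 20.
Step 2: f() sets global score = 65.
Step 3: g() reads global score = 65. result = 65

The answer is 65.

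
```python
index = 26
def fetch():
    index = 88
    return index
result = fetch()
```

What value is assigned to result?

Step 1: Global index = 26.
Step 2: fetch() creates local index = 88, shadowing the global.
Step 3: Returns local index = 88. result = 88

The answer is 88.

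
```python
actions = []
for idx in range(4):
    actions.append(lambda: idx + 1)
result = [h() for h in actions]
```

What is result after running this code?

Step 1: All lambdas capture idx by reference. After the loop, idx = 3.
Step 2: Each call returns 3 + 1 = 4.
Step 3: result = [4, 4, 4, 4]

The answer is [4, 4, 4, 4].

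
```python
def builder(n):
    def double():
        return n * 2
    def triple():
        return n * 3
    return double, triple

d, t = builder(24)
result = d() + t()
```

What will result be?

Step 1: Both closures capture the same n = 24.
Step 2: d() = 24 * 2 = 48, t() = 24 * 3 = 72.
Step 3: result = 48 + 72 = 120

The answer is 120.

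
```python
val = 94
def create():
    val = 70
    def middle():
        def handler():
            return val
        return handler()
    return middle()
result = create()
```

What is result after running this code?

Step 1: create() defines val = 70. middle() and handler() have no local val.
Step 2: handler() checks local (none), enclosing middle() (none), enclosing create() and finds val = 70.
Step 3: result = 70

The answer is 70.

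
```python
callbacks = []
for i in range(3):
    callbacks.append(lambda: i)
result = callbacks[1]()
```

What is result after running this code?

Step 1: The loop creates 3 lambdas, all referencing the same variable i.
Step 2: After the loop, i = 2 (final value).
Step 3: callbacks[1]() looks up i at call time and finds 2. This is the late binding gotcha. result = 2

The answer is 2.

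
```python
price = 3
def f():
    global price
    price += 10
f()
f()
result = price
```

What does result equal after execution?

Step 1: price = 3.
Step 2: First f(): price = 3 + 10 = 13.
Step 3: Second f(): price = 13 + 10 = 23. result = 23

The answer is 23.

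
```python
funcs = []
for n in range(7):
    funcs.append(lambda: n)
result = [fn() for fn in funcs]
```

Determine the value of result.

Step 1: All 7 lambdas share the same variable n.
Step 2: After the loop, n = 6.
Step 3: Each call returns 6. result = [6, 6, 6, 6, 6, 6, 6]

The answer is [6, 6, 6, 6, 6, 6, 6].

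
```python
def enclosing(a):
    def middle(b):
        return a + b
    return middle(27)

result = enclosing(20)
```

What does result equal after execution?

Step 1: enclosing(20) passes a = 20.
Step 2: middle(27) has b = 27, reads a = 20 from enclosing.
Step 3: result = 20 + 27 = 47

The answer is 47.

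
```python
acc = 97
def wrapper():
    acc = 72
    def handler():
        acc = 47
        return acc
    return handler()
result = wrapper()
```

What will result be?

Step 1: Three scopes define acc: global (97), wrapper (72), handler (47).
Step 2: handler() has its own local acc = 47, which shadows both enclosing and global.
Step 3: result = 47 (local wins in LEGB)

The answer is 47.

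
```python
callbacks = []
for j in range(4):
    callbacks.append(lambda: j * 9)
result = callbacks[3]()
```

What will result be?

Step 1: All lambdas reference the same variable j (late binding).
Step 2: After the loop, j = 3. Every lambda returns j * 9.
Step 3: callbacks[3]() = 3 * 9 = 27

The answer is 27.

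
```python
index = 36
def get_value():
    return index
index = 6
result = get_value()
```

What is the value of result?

Step 1: index is first set to 36, then reassigned to 6.
Step 2: get_value() is called after the reassignment, so it looks up the current global index = 6.
Step 3: result = 6

The answer is 6.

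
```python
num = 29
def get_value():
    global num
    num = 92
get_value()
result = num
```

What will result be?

Step 1: num = 29 globally.
Step 2: get_value() declares global num and sets it to 92.
Step 3: After get_value(), global num = 92. result = 92

The answer is 92.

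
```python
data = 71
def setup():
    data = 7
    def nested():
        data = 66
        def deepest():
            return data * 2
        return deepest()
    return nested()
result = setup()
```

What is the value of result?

Step 1: deepest() looks up data through LEGB: not local, finds data = 66 in enclosing nested().
Step 2: Returns 66 * 2 = 132.
Step 3: result = 132

The answer is 132.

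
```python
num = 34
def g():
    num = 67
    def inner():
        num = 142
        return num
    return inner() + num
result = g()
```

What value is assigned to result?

Step 1: g() has local num = 67. inner() has local num = 142.
Step 2: inner() returns its local num = 142.
Step 3: g() returns 142 + its own num (67) = 209

The answer is 209.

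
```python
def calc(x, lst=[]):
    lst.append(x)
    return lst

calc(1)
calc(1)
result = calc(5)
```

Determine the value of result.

Step 1: Mutable default argument gotcha! The list [] is created once.
Step 2: Each call appends to the SAME list: [1], [1, 1], [1, 1, 5].
Step 3: result = [1, 1, 5]

The answer is [1, 1, 5].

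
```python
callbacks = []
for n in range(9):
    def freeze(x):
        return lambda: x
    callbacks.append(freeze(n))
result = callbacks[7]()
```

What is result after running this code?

Step 1: freeze(n) creates a new scope capturing x = n at call time.
Step 2: callbacks[7] = freeze(7), so its lambda captures x = 7.
Step 3: result = 7 (closure factory fixes late binding)

The answer is 7.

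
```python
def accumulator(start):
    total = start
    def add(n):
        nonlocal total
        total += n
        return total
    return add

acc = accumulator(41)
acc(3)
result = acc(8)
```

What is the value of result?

Step 1: accumulator(41) creates closure with total = 41.
Step 2: First acc(3): total = 41 + 3 = 44.
Step 3: Second acc(8): total = 44 + 8 = 52. result = 52

The answer is 52.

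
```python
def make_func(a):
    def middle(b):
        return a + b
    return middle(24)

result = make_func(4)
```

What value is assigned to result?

Step 1: make_func(4) passes a = 4.
Step 2: middle(24) has b = 24, reads a = 4 from enclosing.
Step 3: result = 4 + 24 = 28

The answer is 28.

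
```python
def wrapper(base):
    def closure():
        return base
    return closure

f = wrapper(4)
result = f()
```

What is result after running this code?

Step 1: wrapper(4) creates closure capturing base = 4.
Step 2: f() returns the captured base = 4.
Step 3: result = 4

The answer is 4.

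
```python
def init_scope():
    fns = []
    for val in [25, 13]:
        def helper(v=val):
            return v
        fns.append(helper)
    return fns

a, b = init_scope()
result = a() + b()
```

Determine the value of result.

Step 1: Default argument v=val captures val at each iteration.
Step 2: a() returns 25 (captured at first iteration), b() returns 13 (captured at second).
Step 3: result = 25 + 13 = 38

The answer is 38.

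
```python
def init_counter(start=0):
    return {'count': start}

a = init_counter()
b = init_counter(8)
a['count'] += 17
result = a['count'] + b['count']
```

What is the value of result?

Step 1: init_counter() returns a new dict each call (immutable default 0).
Step 2: a = {'count': 0}, b = {'count': 8}.
Step 3: a['count'] += 17 = 17. result = 17 + 8 = 25

The answer is 25.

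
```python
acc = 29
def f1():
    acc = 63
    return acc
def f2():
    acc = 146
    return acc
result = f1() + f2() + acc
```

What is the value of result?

Step 1: Each function shadows global acc with its own local.
Step 2: f1() returns 63, f2() returns 146.
Step 3: Global acc = 29 is unchanged. result = 63 + 146 + 29 = 238

The answer is 238.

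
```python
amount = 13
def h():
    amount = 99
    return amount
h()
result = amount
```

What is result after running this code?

Step 1: amount = 13 globally.
Step 2: h() creates a LOCAL amount = 99 (no global keyword!).
Step 3: The global amount is unchanged. result = 13

The answer is 13.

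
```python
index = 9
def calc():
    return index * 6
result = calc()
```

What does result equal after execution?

Step 1: index = 9 is defined globally.
Step 2: calc() looks up index from global scope = 9, then computes 9 * 6 = 54.
Step 3: result = 54

The answer is 54.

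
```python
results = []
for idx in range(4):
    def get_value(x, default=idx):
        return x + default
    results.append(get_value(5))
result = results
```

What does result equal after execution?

Step 1: Default argument default=idx is evaluated at function definition time.
Step 2: Each iteration creates get_value with default = current idx value.
Step 3: get_value(5) returns 5 + default. results = [5, 6, 7, 8]

The answer is [5, 6, 7, 8].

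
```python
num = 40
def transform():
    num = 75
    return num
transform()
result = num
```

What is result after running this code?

Step 1: Global num = 40.
Step 2: transform() creates local num = 75 (shadow, not modification).
Step 3: After transform() returns, global num is unchanged. result = 40

The answer is 40.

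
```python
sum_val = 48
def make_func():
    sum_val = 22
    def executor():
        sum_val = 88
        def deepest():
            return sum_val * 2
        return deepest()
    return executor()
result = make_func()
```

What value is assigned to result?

Step 1: deepest() looks up sum_val through LEGB: not local, finds sum_val = 88 in enclosing executor().
Step 2: Returns 88 * 2 = 176.
Step 3: result = 176

The answer is 176.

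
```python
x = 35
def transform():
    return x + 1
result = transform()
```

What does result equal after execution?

Step 1: x = 35 is defined globally.
Step 2: transform() looks up x from global scope = 35, then computes 35 + 1 = 36.
Step 3: result = 36

The answer is 36.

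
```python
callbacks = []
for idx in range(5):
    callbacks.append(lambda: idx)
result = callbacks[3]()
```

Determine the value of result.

Step 1: The loop creates 5 lambdas, all referencing the same variable idx.
Step 2: After the loop, idx = 4 (final value).
Step 3: callbacks[3]() looks up idx at call time and finds 4. This is the late binding gotcha. result = 4

The answer is 4.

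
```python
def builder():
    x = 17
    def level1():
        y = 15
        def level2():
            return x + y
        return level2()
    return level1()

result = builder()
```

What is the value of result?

Step 1: x = 17 in builder. y = 15 in level1.
Step 2: level2() reads x = 17 and y = 15 from enclosing scopes.
Step 3: result = 17 + 15 = 32

The answer is 32.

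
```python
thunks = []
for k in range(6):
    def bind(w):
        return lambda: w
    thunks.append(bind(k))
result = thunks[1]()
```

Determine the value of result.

Step 1: bind(k) creates a new scope capturing w = k at call time.
Step 2: thunks[1] = bind(1), so its lambda captures w = 1.
Step 3: result = 1 (closure factory fixes late binding)

The answer is 1.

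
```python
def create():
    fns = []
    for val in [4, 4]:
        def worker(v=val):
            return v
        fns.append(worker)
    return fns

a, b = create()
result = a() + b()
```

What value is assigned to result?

Step 1: Default argument v=val captures val at each iteration.
Step 2: a() returns 4 (captured at first iteration), b() returns 4 (captured at second).
Step 3: result = 4 + 4 = 8

The answer is 8.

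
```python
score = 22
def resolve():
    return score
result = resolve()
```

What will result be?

Step 1: score = 22 is defined in the global scope.
Step 2: resolve() looks up score. No local score exists, so Python checks the global scope via LEGB rule and finds score = 22.
Step 3: result = 22

The answer is 22.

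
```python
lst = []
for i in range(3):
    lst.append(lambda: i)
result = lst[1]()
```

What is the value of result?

Step 1: The loop creates 3 lambdas, all referencing the same variable i.
Step 2: After the loop, i = 2 (final value).
Step 3: lst[1]() looks up i at call time and finds 2. This is the late binding gotcha. result = 2

The answer is 2.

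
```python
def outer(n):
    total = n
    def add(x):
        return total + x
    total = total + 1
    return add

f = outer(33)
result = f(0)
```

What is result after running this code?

Step 1: outer(33) sets total = 33, then total = 33 + 1 = 34.
Step 2: Closures capture by reference, so add sees total = 34.
Step 3: f(0) returns 34 + 0 = 34

The answer is 34.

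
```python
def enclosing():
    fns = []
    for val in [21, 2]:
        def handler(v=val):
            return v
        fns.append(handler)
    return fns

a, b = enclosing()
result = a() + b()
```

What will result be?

Step 1: Default argument v=val captures val at each iteration.
Step 2: a() returns 21 (captured at first iteration), b() returns 2 (captured at second).
Step 3: result = 21 + 2 = 23

The answer is 23.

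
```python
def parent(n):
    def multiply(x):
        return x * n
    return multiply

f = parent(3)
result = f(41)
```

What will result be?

Step 1: parent(3) returns multiply closure with n = 3.
Step 2: f(41) computes 41 * 3 = 123.
Step 3: result = 123

The answer is 123.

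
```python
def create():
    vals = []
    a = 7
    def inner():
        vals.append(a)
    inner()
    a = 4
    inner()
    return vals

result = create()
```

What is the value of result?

Step 1: a = 7. inner() appends current a to vals.
Step 2: First inner(): appends 7. Then a = 4.
Step 3: Second inner(): appends 4 (closure sees updated a). result = [7, 4]

The answer is [7, 4].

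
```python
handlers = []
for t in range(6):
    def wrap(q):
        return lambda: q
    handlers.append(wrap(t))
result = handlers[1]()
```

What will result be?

Step 1: wrap(t) creates a new scope capturing q = t at call time.
Step 2: handlers[1] = wrap(1), so its lambda captures q = 1.
Step 3: result = 1 (closure factory fixes late binding)

The answer is 1.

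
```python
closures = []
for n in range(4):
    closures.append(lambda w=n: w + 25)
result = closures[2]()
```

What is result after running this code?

Step 1: Default argument w=n captures n's value at definition time.
Step 2: closures[2] was defined when n = 2, so w defaults to 2.
Step 3: result = 2 + 25 = 27 (default arg fixes the late binding issue)

The answer is 27.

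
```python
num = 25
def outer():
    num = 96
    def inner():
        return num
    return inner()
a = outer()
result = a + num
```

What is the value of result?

Step 1: outer() has local num = 96. inner() reads from enclosing.
Step 2: outer() returns 96. Global num = 25 unchanged.
Step 3: result = 96 + 25 = 121

The answer is 121.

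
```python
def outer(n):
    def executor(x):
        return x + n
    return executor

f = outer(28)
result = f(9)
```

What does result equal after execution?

Step 1: outer(28) creates a closure that captures n = 28.
Step 2: f(9) calls the closure with x = 9, returning 9 + 28 = 37.
Step 3: result = 37

The answer is 37.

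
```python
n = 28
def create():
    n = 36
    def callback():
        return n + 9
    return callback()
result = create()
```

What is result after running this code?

Step 1: create() shadows global n with n = 36.
Step 2: callback() finds n = 36 in enclosing scope, computes 36 + 9 = 45.
Step 3: result = 45

The answer is 45.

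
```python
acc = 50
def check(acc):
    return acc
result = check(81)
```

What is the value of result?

Step 1: Global acc = 50.
Step 2: check(81) takes parameter acc = 81, which shadows the global.
Step 3: result = 81

The answer is 81.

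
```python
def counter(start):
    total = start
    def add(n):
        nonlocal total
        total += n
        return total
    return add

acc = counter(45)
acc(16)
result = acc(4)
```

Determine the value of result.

Step 1: counter(45) creates closure with total = 45.
Step 2: First acc(16): total = 45 + 16 = 61.
Step 3: Second acc(4): total = 61 + 4 = 65. result = 65

The answer is 65.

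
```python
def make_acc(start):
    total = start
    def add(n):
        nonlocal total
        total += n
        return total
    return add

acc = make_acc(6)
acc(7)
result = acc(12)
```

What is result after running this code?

Step 1: make_acc(6) creates closure with total = 6.
Step 2: First acc(7): total = 6 + 7 = 13.
Step 3: Second acc(12): total = 13 + 12 = 25. result = 25

The answer is 25.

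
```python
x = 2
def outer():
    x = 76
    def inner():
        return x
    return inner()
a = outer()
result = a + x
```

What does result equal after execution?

Step 1: outer() has local x = 76. inner() reads from enclosing.
Step 2: outer() returns 76. Global x = 2 unchanged.
Step 3: result = 76 + 2 = 78

The answer is 78.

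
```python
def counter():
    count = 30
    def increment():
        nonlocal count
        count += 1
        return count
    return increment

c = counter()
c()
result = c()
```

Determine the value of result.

Step 1: counter() creates closure with count = 30.
Step 2: Each c() call increments count via nonlocal. After 2 calls: 30 + 2 = 32.
Step 3: result = 32

The answer is 32.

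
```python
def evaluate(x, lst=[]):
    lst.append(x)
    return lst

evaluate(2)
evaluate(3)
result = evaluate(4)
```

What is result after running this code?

Step 1: Mutable default argument gotcha! The list [] is created once.
Step 2: Each call appends to the SAME list: [2], [2, 3], [2, 3, 4].
Step 3: result = [2, 3, 4]

The answer is [2, 3, 4].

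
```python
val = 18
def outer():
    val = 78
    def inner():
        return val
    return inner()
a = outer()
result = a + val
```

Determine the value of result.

Step 1: outer() has local val = 78. inner() reads from enclosing.
Step 2: outer() returns 78. Global val = 18 unchanged.
Step 3: result = 78 + 18 = 96

The answer is 96.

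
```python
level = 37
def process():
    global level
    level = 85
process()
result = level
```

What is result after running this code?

Step 1: level = 37 globally.
Step 2: process() declares global level and sets it to 85.
Step 3: After process(), global level = 85. result = 85

The answer is 85.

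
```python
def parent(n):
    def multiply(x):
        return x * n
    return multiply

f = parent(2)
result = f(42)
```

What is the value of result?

Step 1: parent(2) returns multiply closure with n = 2.
Step 2: f(42) computes 42 * 2 = 84.
Step 3: result = 84

The answer is 84.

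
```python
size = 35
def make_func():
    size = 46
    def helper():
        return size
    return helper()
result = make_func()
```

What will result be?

Step 1: size = 35 globally, but make_func() defines size = 46 locally.
Step 2: helper() looks up size. Not in local scope, so checks enclosing scope (make_func) and finds size = 46.
Step 3: result = 46

The answer is 46.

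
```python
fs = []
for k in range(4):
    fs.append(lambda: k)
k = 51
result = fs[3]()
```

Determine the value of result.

Step 1: Lambdas capture the variable k by reference, not by value.
Step 2: After the loop, k is reassigned to 51.
Step 3: fs[3]() looks up the current k = 51. result = 51

The answer is 51.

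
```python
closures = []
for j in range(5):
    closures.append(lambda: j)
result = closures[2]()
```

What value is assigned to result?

Step 1: The loop creates 5 lambdas, all referencing the same variable j.
Step 2: After the loop, j = 4 (final value).
Step 3: closures[2]() looks up j at call time and finds 4. This is the late binding gotcha. result = 4

The answer is 4.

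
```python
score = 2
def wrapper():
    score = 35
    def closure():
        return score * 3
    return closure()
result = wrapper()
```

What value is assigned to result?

Step 1: wrapper() shadows global score with score = 35.
Step 2: closure() finds score = 35 in enclosing scope, computes 35 * 3 = 105.
Step 3: result = 105

The answer is 105.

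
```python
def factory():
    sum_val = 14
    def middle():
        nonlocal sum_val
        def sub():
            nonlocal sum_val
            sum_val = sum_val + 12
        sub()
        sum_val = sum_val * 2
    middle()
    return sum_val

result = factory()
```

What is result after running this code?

Step 1: sum_val = 14.
Step 2: sub() adds 12: sum_val = 14 + 12 = 26.
Step 3: middle() doubles: sum_val = 26 * 2 = 52.
Step 4: result = 52

The answer is 52.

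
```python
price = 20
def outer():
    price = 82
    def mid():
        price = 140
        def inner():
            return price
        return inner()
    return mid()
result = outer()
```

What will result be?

Step 1: Three levels of shadowing: global 20, outer 82, mid 140.
Step 2: inner() finds price = 140 in enclosing mid() scope.
Step 3: result = 140

The answer is 140.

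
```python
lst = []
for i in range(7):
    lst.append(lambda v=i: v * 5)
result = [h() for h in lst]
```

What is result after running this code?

Step 1: Default arg v=i captures i at each iteration.
Step 2: lst[k] has v defaulting to k, returns k * 5.
Step 3: result = [0, 5, 10, 15, 20, 25, 30]

The answer is [0, 5, 10, 15, 20, 25, 30].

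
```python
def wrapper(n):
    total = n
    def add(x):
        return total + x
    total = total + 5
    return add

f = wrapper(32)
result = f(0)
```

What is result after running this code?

Step 1: wrapper(32) sets total = 32, then total = 32 + 5 = 37.
Step 2: Closures capture by reference, so add sees total = 37.
Step 3: f(0) returns 37 + 0 = 37

The answer is 37.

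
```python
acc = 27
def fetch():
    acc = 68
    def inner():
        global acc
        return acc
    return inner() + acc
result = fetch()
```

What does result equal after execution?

Step 1: Global acc = 27. fetch() shadows with local acc = 68.
Step 2: inner() uses global keyword, so inner() returns global acc = 27.
Step 3: fetch() returns 27 + 68 = 95

The answer is 95.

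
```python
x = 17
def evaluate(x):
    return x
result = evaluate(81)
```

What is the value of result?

Step 1: Global x = 17.
Step 2: evaluate(81) takes parameter x = 81, which shadows the global.
Step 3: result = 81

The answer is 81.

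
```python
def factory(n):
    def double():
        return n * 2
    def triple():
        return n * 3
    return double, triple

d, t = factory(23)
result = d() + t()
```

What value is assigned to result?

Step 1: Both closures capture the same n = 23.
Step 2: d() = 23 * 2 = 46, t() = 23 * 3 = 69.
Step 3: result = 46 + 69 = 115

The answer is 115.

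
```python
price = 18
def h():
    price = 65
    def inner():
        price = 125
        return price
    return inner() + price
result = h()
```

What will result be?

Step 1: h() has local price = 65. inner() has local price = 125.
Step 2: inner() returns its local price = 125.
Step 3: h() returns 125 + its own price (65) = 190

The answer is 190.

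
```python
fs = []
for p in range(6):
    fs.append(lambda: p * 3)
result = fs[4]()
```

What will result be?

Step 1: All lambdas reference the same variable p (late binding).
Step 2: After the loop, p = 5. Every lambda returns p * 3.
Step 3: fs[4]() = 5 * 3 = 15

The answer is 15.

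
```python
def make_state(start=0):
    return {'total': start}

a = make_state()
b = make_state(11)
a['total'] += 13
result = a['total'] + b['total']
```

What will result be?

Step 1: make_state() returns a new dict each call (immutable default 0).
Step 2: a = {'total': 0}, b = {'total': 11}.
Step 3: a['total'] += 13 = 13. result = 13 + 11 = 24

The answer is 24.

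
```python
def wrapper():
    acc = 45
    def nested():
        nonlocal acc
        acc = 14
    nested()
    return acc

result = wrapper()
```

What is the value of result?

Step 1: wrapper() sets acc = 45.
Step 2: nested() uses nonlocal to reassign acc = 14.
Step 3: result = 14

The answer is 14.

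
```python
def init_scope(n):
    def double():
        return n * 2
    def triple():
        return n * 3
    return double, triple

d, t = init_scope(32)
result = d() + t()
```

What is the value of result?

Step 1: Both closures capture the same n = 32.
Step 2: d() = 32 * 2 = 64, t() = 32 * 3 = 96.
Step 3: result = 64 + 96 = 160

The answer is 160.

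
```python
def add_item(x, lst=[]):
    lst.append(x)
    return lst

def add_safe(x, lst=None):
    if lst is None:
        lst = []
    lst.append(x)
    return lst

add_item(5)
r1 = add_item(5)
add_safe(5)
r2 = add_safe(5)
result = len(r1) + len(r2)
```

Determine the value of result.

Step 1: add_item shares mutable default: after 2 calls, lst = [5, 5], len = 2.
Step 2: add_safe creates fresh list each time: r2 = [5], len = 1.
Step 3: result = 2 + 1 = 3

The answer is 3.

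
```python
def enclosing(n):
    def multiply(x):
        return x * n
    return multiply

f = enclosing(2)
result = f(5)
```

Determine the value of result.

Step 1: enclosing(2) returns multiply closure with n = 2.
Step 2: f(5) computes 5 * 2 = 10.
Step 3: result = 10

The answer is 10.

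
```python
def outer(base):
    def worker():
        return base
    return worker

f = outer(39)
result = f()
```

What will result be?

Step 1: outer(39) creates closure capturing base = 39.
Step 2: f() returns the captured base = 39.
Step 3: result = 39

The answer is 39.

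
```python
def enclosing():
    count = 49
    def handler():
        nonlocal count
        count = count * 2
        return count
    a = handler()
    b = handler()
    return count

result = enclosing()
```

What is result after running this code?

Step 1: count starts at 49.
Step 2: First handler(): count = 49 * 2 = 98.
Step 3: Second handler(): count = 98 * 2 = 196.
Step 4: result = 196

The answer is 196.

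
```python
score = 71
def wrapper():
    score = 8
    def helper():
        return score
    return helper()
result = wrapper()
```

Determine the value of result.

Step 1: score = 71 globally, but wrapper() defines score = 8 locally.
Step 2: helper() looks up score. Not in local scope, so checks enclosing scope (wrapper) and finds score = 8.
Step 3: result = 8

The answer is 8.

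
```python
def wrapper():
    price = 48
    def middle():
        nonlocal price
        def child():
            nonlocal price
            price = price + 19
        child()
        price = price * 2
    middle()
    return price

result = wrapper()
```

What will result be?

Step 1: price = 48.
Step 2: child() adds 19: price = 48 + 19 = 67.
Step 3: middle() doubles: price = 67 * 2 = 134.
Step 4: result = 134

The answer is 134.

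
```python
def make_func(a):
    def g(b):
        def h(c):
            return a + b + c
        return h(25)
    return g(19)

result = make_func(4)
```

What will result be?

Step 1: a = 4, b = 19, c = 25 across three nested scopes.
Step 2: h() accesses all three via LEGB rule.
Step 3: result = 4 + 19 + 25 = 48

The answer is 48.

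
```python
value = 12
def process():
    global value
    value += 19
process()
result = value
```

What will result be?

Step 1: value = 12 globally.
Step 2: process() modifies global value: value += 19 = 31.
Step 3: result = 31

The answer is 31.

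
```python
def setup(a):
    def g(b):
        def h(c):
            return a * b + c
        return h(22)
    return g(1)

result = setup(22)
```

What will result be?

Step 1: a = 22, b = 1, c = 22.
Step 2: h() computes a * b + c = 22 * 1 + 22 = 44.
Step 3: result = 44

The answer is 44.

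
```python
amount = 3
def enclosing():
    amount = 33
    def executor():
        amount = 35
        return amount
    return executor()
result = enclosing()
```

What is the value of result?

Step 1: Three scopes define amount: global (3), enclosing (33), executor (35).
Step 2: executor() has its own local amount = 35, which shadows both enclosing and global.
Step 3: result = 35 (local wins in LEGB)

The answer is 35.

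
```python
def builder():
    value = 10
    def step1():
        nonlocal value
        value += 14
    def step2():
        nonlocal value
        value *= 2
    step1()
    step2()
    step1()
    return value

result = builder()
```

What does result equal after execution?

Step 1: value = 10.
Step 2: step1(): value = 10 + 14 = 24.
Step 3: step2(): value = 24 * 2 = 48.
Step 4: step1(): value = 48 + 14 = 62. result = 62

The answer is 62.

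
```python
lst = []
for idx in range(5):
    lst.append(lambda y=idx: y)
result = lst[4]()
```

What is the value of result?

Step 1: Default argument y=idx captures idx's value at each iteration.
Step 2: lst[4] captured y = 4 when idx was 4.
Step 3: result = 4

The answer is 4.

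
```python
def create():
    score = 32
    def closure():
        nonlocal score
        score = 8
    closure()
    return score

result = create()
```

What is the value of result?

Step 1: create() sets score = 32.
Step 2: closure() uses nonlocal to reassign score = 8.
Step 3: result = 8

The answer is 8.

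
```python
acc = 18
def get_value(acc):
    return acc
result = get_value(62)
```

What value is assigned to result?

Step 1: Global acc = 18.
Step 2: get_value(62) takes parameter acc = 62, which shadows the global.
Step 3: result = 62

The answer is 62.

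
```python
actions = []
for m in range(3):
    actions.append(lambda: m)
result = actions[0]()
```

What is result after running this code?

Step 1: The loop creates 3 lambdas, all referencing the same variable m.
Step 2: After the loop, m = 2 (final value).
Step 3: actions[0]() looks up m at call time and finds 2. This is the late binding gotcha. result = 2

The answer is 2.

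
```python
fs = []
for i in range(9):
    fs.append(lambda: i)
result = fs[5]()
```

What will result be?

Step 1: The loop creates 9 lambdas, all referencing the same variable i.
Step 2: After the loop, i = 8 (final value).
Step 3: fs[5]() looks up i at call time and finds 8. This is the late binding gotcha. result = 8

The answer is 8.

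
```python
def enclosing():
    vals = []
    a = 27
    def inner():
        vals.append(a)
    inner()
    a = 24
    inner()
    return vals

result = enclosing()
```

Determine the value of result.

Step 1: a = 27. inner() appends current a to vals.
Step 2: First inner(): appends 27. Then a = 24.
Step 3: Second inner(): appends 24 (closure sees updated a). result = [27, 24]

The answer is [27, 24].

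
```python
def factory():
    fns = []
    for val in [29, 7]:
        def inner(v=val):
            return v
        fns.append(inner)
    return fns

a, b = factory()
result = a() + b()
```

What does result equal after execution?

Step 1: Default argument v=val captures val at each iteration.
Step 2: a() returns 29 (captured at first iteration), b() returns 7 (captured at second).
Step 3: result = 29 + 7 = 36

The answer is 36.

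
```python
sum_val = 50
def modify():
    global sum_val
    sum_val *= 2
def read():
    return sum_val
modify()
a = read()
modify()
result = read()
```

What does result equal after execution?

Step 1: sum_val = 50.
Step 2: First modify(): sum_val = 50 * 2 = 100.
Step 3: Second modify(): sum_val = 100 * 2 = 200.
Step 4: read() returns 200

The answer is 200.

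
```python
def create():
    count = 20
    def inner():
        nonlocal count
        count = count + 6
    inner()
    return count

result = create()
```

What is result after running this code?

Step 1: create() sets count = 20.
Step 2: inner() uses nonlocal to modify count in create's scope: count = 20 + 6 = 26.
Step 3: create() returns the modified count = 26

The answer is 26.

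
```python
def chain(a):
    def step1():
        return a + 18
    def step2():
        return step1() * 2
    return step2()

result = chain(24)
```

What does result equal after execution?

Step 1: chain(24) captures a = 24.
Step 2: step2() calls step1() which returns 24 + 18 = 42.
Step 3: step2() returns 42 * 2 = 84

The answer is 84.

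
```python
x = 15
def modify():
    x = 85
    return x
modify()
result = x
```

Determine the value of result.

Step 1: Global x = 15.
Step 2: modify() creates local x = 85 (shadow, not modification).
Step 3: After modify() returns, global x is unchanged. result = 15

The answer is 15.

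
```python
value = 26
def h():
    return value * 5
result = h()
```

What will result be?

Step 1: value = 26 is defined globally.
Step 2: h() looks up value from global scope = 26, then computes 26 * 5 = 130.
Step 3: result = 130

The answer is 130.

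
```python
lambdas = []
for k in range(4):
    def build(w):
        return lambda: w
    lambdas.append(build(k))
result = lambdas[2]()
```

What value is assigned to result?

Step 1: build(k) creates a new scope capturing w = k at call time.
Step 2: lambdas[2] = build(2), so its lambda captures w = 2.
Step 3: result = 2 (closure factory fixes late binding)

The answer is 2.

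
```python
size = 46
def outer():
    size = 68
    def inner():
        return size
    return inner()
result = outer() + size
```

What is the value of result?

Step 1: Global size = 46. outer() shadows with size = 68.
Step 2: inner() returns enclosing size = 68. outer() = 68.
Step 3: result = 68 + global size (46) = 114

The answer is 114.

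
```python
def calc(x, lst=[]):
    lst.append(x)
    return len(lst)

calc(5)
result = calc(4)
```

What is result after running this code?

Step 1: Mutable default list persists between calls.
Step 2: First call: lst = [5], len = 1. Second call: lst = [5, 4], len = 2.
Step 3: result = 2

The answer is 2.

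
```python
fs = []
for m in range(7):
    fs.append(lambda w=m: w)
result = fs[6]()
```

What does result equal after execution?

Step 1: Default argument w=m captures m's value at each iteration.
Step 2: fs[6] captured w = 6 when m was 6.
Step 3: result = 6

The answer is 6.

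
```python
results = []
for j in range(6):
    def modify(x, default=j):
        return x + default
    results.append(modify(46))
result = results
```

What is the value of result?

Step 1: Default argument default=j is evaluated at function definition time.
Step 2: Each iteration creates modify with default = current j value.
Step 3: modify(46) returns 46 + default. results = [46, 47, 48, 49, 50, 51]

The answer is [46, 47, 48, 49, 50, 51].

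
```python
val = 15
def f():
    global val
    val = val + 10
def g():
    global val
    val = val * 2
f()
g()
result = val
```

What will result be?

Step 1: val = 15.
Step 2: f() adds 10: val = 15 + 10 = 25.
Step 3: g() doubles: val = 25 * 2 = 50.
Step 4: result = 50

The answer is 50.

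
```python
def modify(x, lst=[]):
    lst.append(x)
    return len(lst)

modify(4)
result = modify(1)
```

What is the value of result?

Step 1: Mutable default list persists between calls.
Step 2: First call: lst = [4], len = 1. Second call: lst = [4, 1], len = 2.
Step 3: result = 2

The answer is 2.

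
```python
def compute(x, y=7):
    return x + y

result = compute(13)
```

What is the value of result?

Step 1: compute(13) uses default y = 7.
Step 2: Returns 13 + 7 = 20.
Step 3: result = 20

The answer is 20.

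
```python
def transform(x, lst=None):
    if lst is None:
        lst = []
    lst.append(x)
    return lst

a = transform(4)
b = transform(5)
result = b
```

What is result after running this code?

Step 1: None default with guard creates a NEW list each call.
Step 2: a = [4] (fresh list). b = [5] (another fresh list).
Step 3: result = [5] (this is the fix for mutable default)

The answer is [5].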